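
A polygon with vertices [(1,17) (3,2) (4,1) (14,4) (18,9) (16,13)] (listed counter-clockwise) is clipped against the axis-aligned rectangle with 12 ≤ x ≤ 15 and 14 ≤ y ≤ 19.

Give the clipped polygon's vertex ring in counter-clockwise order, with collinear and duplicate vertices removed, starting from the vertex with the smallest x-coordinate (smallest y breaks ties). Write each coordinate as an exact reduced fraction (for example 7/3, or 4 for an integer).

1. After x ≥ 12: [(12,211/15) (12,17/5) (14,4) (18,9) (16,13)]
2. After x ≤ 15: [(15,199/15) (12,211/15) (12,17/5) (14,4) (15,21/4)]
3. After y ≥ 14: [(49/4,14) (12,211/15) (12,14)]
4. After y ≤ 19: [(49/4,14) (12,211/15) (12,14)]
5. Canonical ring: [(12,14) (49/4,14) (12,211/15)]

Clipped polygon: [(12,14) (49/4,14) (12,211/15)]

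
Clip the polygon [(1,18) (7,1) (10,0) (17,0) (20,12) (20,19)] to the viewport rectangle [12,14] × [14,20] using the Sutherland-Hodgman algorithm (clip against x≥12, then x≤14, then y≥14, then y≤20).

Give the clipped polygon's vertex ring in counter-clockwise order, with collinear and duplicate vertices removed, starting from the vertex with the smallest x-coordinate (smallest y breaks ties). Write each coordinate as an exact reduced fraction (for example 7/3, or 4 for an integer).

Clipped polygon: [(12,14) (14,14) (14,355/19) (12,353/19)]

1. After x ≥ 12: [(12,353/19) (12,0) (17,0) (20,12) (20,19)]
2. After x ≤ 14: [(14,355/19) (12,353/19) (12,0) (14,0)]
3. After y ≥ 14: [(14,14) (14,355/19) (12,353/19) (12,14)]
4. After y ≤ 20: [(14,14) (14,355/19) (12,353/19) (12,14)]
5. Canonical ring: [(12,14) (14,14) (14,355/19) (12,353/19)]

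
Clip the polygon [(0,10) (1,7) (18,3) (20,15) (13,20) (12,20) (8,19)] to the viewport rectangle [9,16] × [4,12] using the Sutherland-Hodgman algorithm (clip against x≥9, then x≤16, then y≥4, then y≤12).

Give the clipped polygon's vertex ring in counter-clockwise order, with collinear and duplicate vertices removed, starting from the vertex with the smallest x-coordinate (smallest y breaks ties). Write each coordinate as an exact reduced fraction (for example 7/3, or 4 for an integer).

Clipped polygon: [(9,87/17) (55/4,4) (16,4) (16,12) (9,12)]

1. After x ≥ 9: [(9,87/17) (18,3) (20,15) (13,20) (12,20) (9,77/4)]
2. After x ≤ 16: [(9,87/17) (16,59/17) (16,125/7) (13,20) (12,20) (9,77/4)]
3. After y ≥ 4: [(9,87/17) (55/4,4) (16,4) (16,125/7) (13,20) (12,20) (9,77/4)]
4. After y ≤ 12: [(9,12) (9,87/17) (55/4,4) (16,4) (16,12)]
5. Canonical ring: [(9,87/17) (55/4,4) (16,4) (16,12) (9,12)]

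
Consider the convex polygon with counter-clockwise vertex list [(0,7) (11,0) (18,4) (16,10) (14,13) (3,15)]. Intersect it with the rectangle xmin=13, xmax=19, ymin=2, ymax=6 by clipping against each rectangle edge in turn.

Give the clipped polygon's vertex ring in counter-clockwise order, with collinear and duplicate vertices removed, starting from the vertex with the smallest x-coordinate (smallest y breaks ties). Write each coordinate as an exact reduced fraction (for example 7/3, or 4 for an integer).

1. After x ≥ 13: [(13,8/7) (18,4) (16,10) (14,13) (13,145/11)]
2. After x ≤ 19: [(13,8/7) (18,4) (16,10) (14,13) (13,145/11)]
3. After y ≥ 2: [(13,2) (29/2,2) (18,4) (16,10) (14,13) (13,145/11)]
4. After y ≤ 6: [(13,6) (13,2) (29/2,2) (18,4) (52/3,6)]
5. Canonical ring: [(13,2) (29/2,2) (18,4) (52/3,6) (13,6)]

Clipped polygon: [(13,2) (29/2,2) (18,4) (52/3,6) (13,6)]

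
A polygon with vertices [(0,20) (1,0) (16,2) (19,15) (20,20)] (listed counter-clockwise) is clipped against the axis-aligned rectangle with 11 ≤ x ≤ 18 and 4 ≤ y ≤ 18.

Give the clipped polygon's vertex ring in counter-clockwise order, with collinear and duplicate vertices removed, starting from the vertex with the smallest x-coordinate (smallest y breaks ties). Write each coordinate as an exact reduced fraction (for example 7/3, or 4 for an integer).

1. After x ≥ 11: [(11,20) (11,4/3) (16,2) (19,15) (20,20)]
2. After x ≤ 18: [(18,20) (11,20) (11,4/3) (16,2) (18,32/3)]
3. After y ≥ 4: [(18,20) (11,20) (11,4) (214/13,4) (18,32/3)]
4. After y ≤ 18: [(18,18) (11,18) (11,4) (214/13,4) (18,32/3)]
5. Canonical ring: [(11,4) (214/13,4) (18,32/3) (18,18) (11,18)]

Clipped polygon: [(11,4) (214/13,4) (18,32/3) (18,18) (11,18)]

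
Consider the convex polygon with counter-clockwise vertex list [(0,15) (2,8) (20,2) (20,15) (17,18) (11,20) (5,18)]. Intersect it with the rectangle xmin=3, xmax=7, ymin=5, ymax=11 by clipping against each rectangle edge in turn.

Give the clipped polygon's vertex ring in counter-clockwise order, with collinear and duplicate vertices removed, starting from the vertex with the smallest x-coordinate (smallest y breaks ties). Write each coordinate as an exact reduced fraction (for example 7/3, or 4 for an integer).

Clipped polygon: [(3,23/3) (7,19/3) (7,11) (3,11)]

1. After x ≥ 3: [(3,84/5) (3,23/3) (20,2) (20,15) (17,18) (11,20) (5,18)]
2. After x ≤ 7: [(3,84/5) (3,23/3) (7,19/3) (7,56/3) (5,18)]
3. After y ≥ 5: [(3,84/5) (3,23/3) (7,19/3) (7,56/3) (5,18)]
4. After y ≤ 11: [(3,11) (3,23/3) (7,19/3) (7,11)]
5. Canonical ring: [(3,23/3) (7,19/3) (7,11) (3,11)]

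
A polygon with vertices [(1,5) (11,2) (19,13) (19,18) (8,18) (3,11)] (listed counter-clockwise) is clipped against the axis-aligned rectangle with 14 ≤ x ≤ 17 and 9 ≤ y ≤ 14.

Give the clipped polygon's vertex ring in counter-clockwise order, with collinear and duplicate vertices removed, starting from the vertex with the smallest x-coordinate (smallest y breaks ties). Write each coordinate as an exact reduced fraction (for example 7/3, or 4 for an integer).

Clipped polygon: [(14,9) (177/11,9) (17,41/4) (17,14) (14,14)]

1. After x ≥ 14: [(14,49/8) (19,13) (19,18) (14,18)]
2. After x ≤ 17: [(14,49/8) (17,41/4) (17,18) (14,18)]
3. After y ≥ 9: [(14,9) (177/11,9) (17,41/4) (17,18) (14,18)]
4. After y ≤ 14: [(14,14) (14,9) (177/11,9) (17,41/4) (17,14)]
5. Canonical ring: [(14,9) (177/11,9) (17,41/4) (17,14) (14,14)]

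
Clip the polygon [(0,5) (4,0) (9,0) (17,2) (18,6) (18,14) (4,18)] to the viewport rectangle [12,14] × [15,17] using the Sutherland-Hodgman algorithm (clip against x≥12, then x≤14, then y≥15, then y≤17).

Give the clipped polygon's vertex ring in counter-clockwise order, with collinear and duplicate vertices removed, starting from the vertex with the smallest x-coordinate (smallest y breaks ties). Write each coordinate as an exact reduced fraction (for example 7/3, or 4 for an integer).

1. After x ≥ 12: [(12,3/4) (17,2) (18,6) (18,14) (12,110/7)]
2. After x ≤ 14: [(12,3/4) (14,5/4) (14,106/7) (12,110/7)]
3. After y ≥ 15: [(12,15) (14,15) (14,106/7) (12,110/7)]
4. After y ≤ 17: [(12,15) (14,15) (14,106/7) (12,110/7)]
5. Canonical ring: [(12,15) (14,15) (14,106/7) (12,110/7)]

Clipped polygon: [(12,15) (14,15) (14,106/7) (12,110/7)]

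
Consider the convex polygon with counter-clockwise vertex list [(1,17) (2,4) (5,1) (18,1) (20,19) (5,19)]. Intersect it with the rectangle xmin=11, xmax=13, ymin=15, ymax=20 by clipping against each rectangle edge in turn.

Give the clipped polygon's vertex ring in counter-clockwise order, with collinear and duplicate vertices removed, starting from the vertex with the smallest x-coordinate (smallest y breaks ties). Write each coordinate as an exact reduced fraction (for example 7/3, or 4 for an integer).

Clipped polygon: [(11,15) (13,15) (13,19) (11,19)]

1. After x ≥ 11: [(11,1) (18,1) (20,19) (11,19)]
2. After x ≤ 13: [(11,1) (13,1) (13,19) (11,19)]
3. After y ≥ 15: [(11,15) (13,15) (13,19) (11,19)]
4. After y ≤ 20: [(11,15) (13,15) (13,19) (11,19)]
5. Canonical ring: [(11,15) (13,15) (13,19) (11,19)]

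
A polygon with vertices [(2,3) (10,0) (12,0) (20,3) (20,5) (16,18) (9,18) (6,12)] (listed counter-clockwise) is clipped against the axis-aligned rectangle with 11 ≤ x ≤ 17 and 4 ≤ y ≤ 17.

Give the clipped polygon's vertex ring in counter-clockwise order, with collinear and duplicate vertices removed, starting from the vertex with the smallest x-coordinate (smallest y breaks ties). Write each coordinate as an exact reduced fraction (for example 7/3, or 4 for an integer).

1. After x ≥ 11: [(11,0) (12,0) (20,3) (20,5) (16,18) (11,18)]
2. After x ≤ 17: [(11,0) (12,0) (17,15/8) (17,59/4) (16,18) (11,18)]
3. After y ≥ 4: [(11,4) (17,4) (17,59/4) (16,18) (11,18)]
4. After y ≤ 17: [(11,17) (11,4) (17,4) (17,59/4) (212/13,17)]
5. Canonical ring: [(11,4) (17,4) (17,59/4) (212/13,17) (11,17)]

Clipped polygon: [(11,4) (17,4) (17,59/4) (212/13,17) (11,17)]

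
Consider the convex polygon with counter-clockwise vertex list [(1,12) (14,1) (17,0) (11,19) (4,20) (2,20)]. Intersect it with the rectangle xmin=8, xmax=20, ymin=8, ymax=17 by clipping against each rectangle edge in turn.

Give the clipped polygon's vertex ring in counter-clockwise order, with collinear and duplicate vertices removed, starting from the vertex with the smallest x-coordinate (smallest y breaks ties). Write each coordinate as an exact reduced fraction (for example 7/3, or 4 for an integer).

1. After x ≥ 8: [(8,79/13) (14,1) (17,0) (11,19) (8,136/7)]
2. After x ≤ 20: [(8,79/13) (14,1) (17,0) (11,19) (8,136/7)]
3. After y ≥ 8: [(8,8) (275/19,8) (11,19) (8,136/7)]
4. After y ≤ 17: [(8,17) (8,8) (275/19,8) (221/19,17)]
5. Canonical ring: [(8,8) (275/19,8) (221/19,17) (8,17)]

Clipped polygon: [(8,8) (275/19,8) (221/19,17) (8,17)]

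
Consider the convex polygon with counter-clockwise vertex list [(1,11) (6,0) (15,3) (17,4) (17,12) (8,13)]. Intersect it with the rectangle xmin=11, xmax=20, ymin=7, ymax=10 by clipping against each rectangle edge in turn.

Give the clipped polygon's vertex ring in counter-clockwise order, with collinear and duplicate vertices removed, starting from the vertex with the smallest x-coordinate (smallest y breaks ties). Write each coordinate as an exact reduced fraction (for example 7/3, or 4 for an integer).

Clipped polygon: [(11,7) (17,7) (17,10) (11,10)]

1. After x ≥ 11: [(11,5/3) (15,3) (17,4) (17,12) (11,38/3)]
2. After x ≤ 20: [(11,5/3) (15,3) (17,4) (17,12) (11,38/3)]
3. After y ≥ 7: [(11,7) (17,7) (17,12) (11,38/3)]
4. After y ≤ 10: [(11,10) (11,7) (17,7) (17,10)]
5. Canonical ring: [(11,7) (17,7) (17,10) (11,10)]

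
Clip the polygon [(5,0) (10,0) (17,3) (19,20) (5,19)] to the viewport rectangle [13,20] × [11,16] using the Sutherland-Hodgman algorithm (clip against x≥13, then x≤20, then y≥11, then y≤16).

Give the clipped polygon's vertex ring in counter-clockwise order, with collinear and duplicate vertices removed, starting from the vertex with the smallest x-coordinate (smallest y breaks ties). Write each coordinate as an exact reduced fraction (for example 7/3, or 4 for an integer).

Clipped polygon: [(13,11) (305/17,11) (315/17,16) (13,16)]

1. After x ≥ 13: [(13,9/7) (17,3) (19,20) (13,137/7)]
2. After x ≤ 20: [(13,9/7) (17,3) (19,20) (13,137/7)]
3. After y ≥ 11: [(13,11) (305/17,11) (19,20) (13,137/7)]
4. After y ≤ 16: [(13,16) (13,11) (305/17,11) (315/17,16)]
5. Canonical ring: [(13,11) (305/17,11) (315/17,16) (13,16)]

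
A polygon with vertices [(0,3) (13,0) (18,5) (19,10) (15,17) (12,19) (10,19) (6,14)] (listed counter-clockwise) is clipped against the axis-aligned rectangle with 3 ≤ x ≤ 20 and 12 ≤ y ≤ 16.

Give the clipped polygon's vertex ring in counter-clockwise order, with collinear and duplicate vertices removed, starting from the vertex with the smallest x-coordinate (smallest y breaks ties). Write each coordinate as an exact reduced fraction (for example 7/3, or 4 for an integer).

1. After x ≥ 3: [(3,17/2) (3,30/13) (13,0) (18,5) (19,10) (15,17) (12,19) (10,19) (6,14)]
2. After x ≤ 20: [(3,17/2) (3,30/13) (13,0) (18,5) (19,10) (15,17) (12,19) (10,19) (6,14)]
3. After y ≥ 12: [(54/11,12) (125/7,12) (15,17) (12,19) (10,19) (6,14)]
4. After y ≤ 16: [(54/11,12) (125/7,12) (109/7,16) (38/5,16) (6,14)]
5. Canonical ring: [(54/11,12) (125/7,12) (109/7,16) (38/5,16) (6,14)]

Clipped polygon: [(54/11,12) (125/7,12) (109/7,16) (38/5,16) (6,14)]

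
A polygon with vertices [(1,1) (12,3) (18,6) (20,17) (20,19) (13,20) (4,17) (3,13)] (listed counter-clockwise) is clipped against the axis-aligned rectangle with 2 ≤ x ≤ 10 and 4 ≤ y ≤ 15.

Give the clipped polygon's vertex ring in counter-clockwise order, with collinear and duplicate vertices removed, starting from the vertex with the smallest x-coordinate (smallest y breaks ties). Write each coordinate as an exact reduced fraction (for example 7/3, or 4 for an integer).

1. After x ≥ 2: [(2,7) (2,13/11) (12,3) (18,6) (20,17) (20,19) (13,20) (4,17) (3,13)]
2. After x ≤ 10: [(2,7) (2,13/11) (10,29/11) (10,19) (4,17) (3,13)]
3. After y ≥ 4: [(2,7) (2,4) (10,4) (10,19) (4,17) (3,13)]
4. After y ≤ 15: [(2,7) (2,4) (10,4) (10,15) (7/2,15) (3,13)]
5. Canonical ring: [(2,4) (10,4) (10,15) (7/2,15) (3,13) (2,7)]

Clipped polygon: [(2,4) (10,4) (10,15) (7/2,15) (3,13) (2,7)]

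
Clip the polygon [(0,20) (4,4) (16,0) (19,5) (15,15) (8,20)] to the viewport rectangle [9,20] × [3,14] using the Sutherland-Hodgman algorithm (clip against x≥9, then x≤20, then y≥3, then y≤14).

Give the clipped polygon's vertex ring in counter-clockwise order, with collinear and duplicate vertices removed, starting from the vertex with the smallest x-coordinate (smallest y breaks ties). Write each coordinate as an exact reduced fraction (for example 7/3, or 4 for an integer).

1. After x ≥ 9: [(9,7/3) (16,0) (19,5) (15,15) (9,135/7)]
2. After x ≤ 20: [(9,7/3) (16,0) (19,5) (15,15) (9,135/7)]
3. After y ≥ 3: [(9,3) (89/5,3) (19,5) (15,15) (9,135/7)]
4. After y ≤ 14: [(9,14) (9,3) (89/5,3) (19,5) (77/5,14)]
5. Canonical ring: [(9,3) (89/5,3) (19,5) (77/5,14) (9,14)]

Clipped polygon: [(9,3) (89/5,3) (19,5) (77/5,14) (9,14)]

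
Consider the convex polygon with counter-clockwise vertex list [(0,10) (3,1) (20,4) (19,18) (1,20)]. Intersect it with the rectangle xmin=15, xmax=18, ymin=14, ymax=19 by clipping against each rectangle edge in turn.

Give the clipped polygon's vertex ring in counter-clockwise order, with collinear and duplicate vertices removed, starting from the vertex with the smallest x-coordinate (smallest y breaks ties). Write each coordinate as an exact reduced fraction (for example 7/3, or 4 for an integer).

1. After x ≥ 15: [(15,53/17) (20,4) (19,18) (15,166/9)]
2. After x ≤ 18: [(15,53/17) (18,62/17) (18,163/9) (15,166/9)]
3. After y ≥ 14: [(15,14) (18,14) (18,163/9) (15,166/9)]
4. After y ≤ 19: [(15,14) (18,14) (18,163/9) (15,166/9)]
5. Canonical ring: [(15,14) (18,14) (18,163/9) (15,166/9)]

Clipped polygon: [(15,14) (18,14) (18,163/9) (15,166/9)]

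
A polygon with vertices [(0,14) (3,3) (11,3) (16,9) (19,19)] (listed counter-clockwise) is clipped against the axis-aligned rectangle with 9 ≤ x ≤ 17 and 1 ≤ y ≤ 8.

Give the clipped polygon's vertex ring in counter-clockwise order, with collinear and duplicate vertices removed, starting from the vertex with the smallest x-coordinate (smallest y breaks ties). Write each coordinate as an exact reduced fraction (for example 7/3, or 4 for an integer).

Clipped polygon: [(9,3) (11,3) (91/6,8) (9,8)]

1. After x ≥ 9: [(9,311/19) (9,3) (11,3) (16,9) (19,19)]
2. After x ≤ 17: [(17,351/19) (9,311/19) (9,3) (11,3) (16,9) (17,37/3)]
3. After y ≥ 1: [(17,351/19) (9,311/19) (9,3) (11,3) (16,9) (17,37/3)]
4. After y ≤ 8: [(9,8) (9,3) (11,3) (91/6,8)]
5. Canonical ring: [(9,3) (11,3) (91/6,8) (9,8)]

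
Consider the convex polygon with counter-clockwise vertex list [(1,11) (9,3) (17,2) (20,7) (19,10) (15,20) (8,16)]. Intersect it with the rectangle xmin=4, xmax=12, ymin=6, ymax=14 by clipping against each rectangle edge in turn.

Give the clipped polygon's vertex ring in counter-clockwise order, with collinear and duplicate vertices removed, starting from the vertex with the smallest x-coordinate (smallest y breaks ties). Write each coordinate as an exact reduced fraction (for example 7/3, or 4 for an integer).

Clipped polygon: [(4,8) (6,6) (12,6) (12,14) (26/5,14) (4,92/7)]

1. After x ≥ 4: [(4,92/7) (4,8) (9,3) (17,2) (20,7) (19,10) (15,20) (8,16)]
2. After x ≤ 12: [(4,92/7) (4,8) (9,3) (12,21/8) (12,128/7) (8,16)]
3. After y ≥ 6: [(4,92/7) (4,8) (6,6) (12,6) (12,128/7) (8,16)]
4. After y ≤ 14: [(26/5,14) (4,92/7) (4,8) (6,6) (12,6) (12,14)]
5. Canonical ring: [(4,8) (6,6) (12,6) (12,14) (26/5,14) (4,92/7)]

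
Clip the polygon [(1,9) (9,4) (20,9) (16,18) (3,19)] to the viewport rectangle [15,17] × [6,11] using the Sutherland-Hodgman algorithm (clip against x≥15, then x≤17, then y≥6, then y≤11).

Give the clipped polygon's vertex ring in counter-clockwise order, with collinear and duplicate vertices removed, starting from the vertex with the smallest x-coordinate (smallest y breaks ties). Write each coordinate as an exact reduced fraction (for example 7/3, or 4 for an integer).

Clipped polygon: [(15,74/11) (17,84/11) (17,11) (15,11)]

1. After x ≥ 15: [(15,74/11) (20,9) (16,18) (15,235/13)]
2. After x ≤ 17: [(15,74/11) (17,84/11) (17,63/4) (16,18) (15,235/13)]
3. After y ≥ 6: [(15,74/11) (17,84/11) (17,63/4) (16,18) (15,235/13)]
4. After y ≤ 11: [(15,11) (15,74/11) (17,84/11) (17,11)]
5. Canonical ring: [(15,74/11) (17,84/11) (17,11) (15,11)]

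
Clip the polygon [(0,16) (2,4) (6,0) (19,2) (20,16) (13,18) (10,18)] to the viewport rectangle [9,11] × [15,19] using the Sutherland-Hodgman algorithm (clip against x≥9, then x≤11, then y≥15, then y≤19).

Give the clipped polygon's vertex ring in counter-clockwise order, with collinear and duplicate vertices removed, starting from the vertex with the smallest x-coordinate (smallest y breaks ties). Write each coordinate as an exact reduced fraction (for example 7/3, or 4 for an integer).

1. After x ≥ 9: [(9,89/5) (9,6/13) (19,2) (20,16) (13,18) (10,18)]
2. After x ≤ 11: [(9,89/5) (9,6/13) (11,10/13) (11,18) (10,18)]
3. After y ≥ 15: [(9,89/5) (9,15) (11,15) (11,18) (10,18)]
4. After y ≤ 19: [(9,89/5) (9,15) (11,15) (11,18) (10,18)]
5. Canonical ring: [(9,15) (11,15) (11,18) (10,18) (9,89/5)]

Clipped polygon: [(9,15) (11,15) (11,18) (10,18) (9,89/5)]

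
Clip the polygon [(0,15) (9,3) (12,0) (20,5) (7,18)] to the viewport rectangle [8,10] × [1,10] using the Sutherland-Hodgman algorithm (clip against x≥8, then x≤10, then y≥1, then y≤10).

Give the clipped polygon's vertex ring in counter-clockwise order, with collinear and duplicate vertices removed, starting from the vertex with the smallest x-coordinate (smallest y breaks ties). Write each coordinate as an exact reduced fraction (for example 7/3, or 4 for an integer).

1. After x ≥ 8: [(8,13/3) (9,3) (12,0) (20,5) (8,17)]
2. After x ≤ 10: [(8,13/3) (9,3) (10,2) (10,15) (8,17)]
3. After y ≥ 1: [(8,13/3) (9,3) (10,2) (10,15) (8,17)]
4. After y ≤ 10: [(8,10) (8,13/3) (9,3) (10,2) (10,10)]
5. Canonical ring: [(8,13/3) (9,3) (10,2) (10,10) (8,10)]

Clipped polygon: [(8,13/3) (9,3) (10,2) (10,10) (8,10)]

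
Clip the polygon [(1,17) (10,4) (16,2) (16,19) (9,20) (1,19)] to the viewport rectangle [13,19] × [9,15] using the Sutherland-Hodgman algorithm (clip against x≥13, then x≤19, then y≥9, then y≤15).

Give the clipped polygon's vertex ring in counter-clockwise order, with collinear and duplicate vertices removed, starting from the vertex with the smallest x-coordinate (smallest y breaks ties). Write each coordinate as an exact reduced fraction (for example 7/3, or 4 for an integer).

Clipped polygon: [(13,9) (16,9) (16,15) (13,15)]

1. After x ≥ 13: [(13,3) (16,2) (16,19) (13,136/7)]
2. After x ≤ 19: [(13,3) (16,2) (16,19) (13,136/7)]
3. After y ≥ 9: [(13,9) (16,9) (16,19) (13,136/7)]
4. After y ≤ 15: [(13,15) (13,9) (16,9) (16,15)]
5. Canonical ring: [(13,9) (16,9) (16,15) (13,15)]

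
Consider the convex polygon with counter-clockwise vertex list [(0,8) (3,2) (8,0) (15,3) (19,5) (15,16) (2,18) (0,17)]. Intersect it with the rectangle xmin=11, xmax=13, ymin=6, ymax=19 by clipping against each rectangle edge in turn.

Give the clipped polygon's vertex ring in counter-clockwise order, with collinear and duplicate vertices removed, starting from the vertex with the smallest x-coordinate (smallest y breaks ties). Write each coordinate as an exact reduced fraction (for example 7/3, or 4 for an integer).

Clipped polygon: [(11,6) (13,6) (13,212/13) (11,216/13)]

1. After x ≥ 11: [(11,9/7) (15,3) (19,5) (15,16) (11,216/13)]
2. After x ≤ 13: [(11,9/7) (13,15/7) (13,212/13) (11,216/13)]
3. After y ≥ 6: [(11,6) (13,6) (13,212/13) (11,216/13)]
4. After y ≤ 19: [(11,6) (13,6) (13,212/13) (11,216/13)]
5. Canonical ring: [(11,6) (13,6) (13,212/13) (11,216/13)]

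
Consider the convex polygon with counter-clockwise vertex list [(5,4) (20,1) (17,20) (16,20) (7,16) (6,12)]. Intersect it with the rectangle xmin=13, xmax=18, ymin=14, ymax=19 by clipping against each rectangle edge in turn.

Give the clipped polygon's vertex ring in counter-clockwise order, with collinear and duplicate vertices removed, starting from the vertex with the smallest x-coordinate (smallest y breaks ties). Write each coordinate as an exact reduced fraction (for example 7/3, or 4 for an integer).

1. After x ≥ 13: [(13,12/5) (20,1) (17,20) (16,20) (13,56/3)]
2. After x ≤ 18: [(13,12/5) (18,7/5) (18,41/3) (17,20) (16,20) (13,56/3)]
3. After y ≥ 14: [(13,14) (341/19,14) (17,20) (16,20) (13,56/3)]
4. After y ≤ 19: [(13,14) (341/19,14) (326/19,19) (55/4,19) (13,56/3)]
5. Canonical ring: [(13,14) (341/19,14) (326/19,19) (55/4,19) (13,56/3)]

Clipped polygon: [(13,14) (341/19,14) (326/19,19) (55/4,19) (13,56/3)]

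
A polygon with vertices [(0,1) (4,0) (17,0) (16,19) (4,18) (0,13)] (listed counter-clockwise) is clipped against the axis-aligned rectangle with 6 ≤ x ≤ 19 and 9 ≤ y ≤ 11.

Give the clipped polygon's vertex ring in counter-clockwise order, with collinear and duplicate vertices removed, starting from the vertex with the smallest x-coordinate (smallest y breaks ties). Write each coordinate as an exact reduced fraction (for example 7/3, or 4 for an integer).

Clipped polygon: [(6,9) (314/19,9) (312/19,11) (6,11)]

1. After x ≥ 6: [(6,0) (17,0) (16,19) (6,109/6)]
2. After x ≤ 19: [(6,0) (17,0) (16,19) (6,109/6)]
3. After y ≥ 9: [(6,9) (314/19,9) (16,19) (6,109/6)]
4. After y ≤ 11: [(6,11) (6,9) (314/19,9) (312/19,11)]
5. Canonical ring: [(6,9) (314/19,9) (312/19,11) (6,11)]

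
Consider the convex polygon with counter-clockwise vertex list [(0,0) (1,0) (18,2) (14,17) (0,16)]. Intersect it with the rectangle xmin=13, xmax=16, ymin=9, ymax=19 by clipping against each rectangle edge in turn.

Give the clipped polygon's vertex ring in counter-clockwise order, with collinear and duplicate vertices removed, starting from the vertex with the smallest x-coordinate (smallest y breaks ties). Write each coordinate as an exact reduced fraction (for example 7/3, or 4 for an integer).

Clipped polygon: [(13,9) (16,9) (16,19/2) (14,17) (13,237/14)]

1. After x ≥ 13: [(13,24/17) (18,2) (14,17) (13,237/14)]
2. After x ≤ 16: [(13,24/17) (16,30/17) (16,19/2) (14,17) (13,237/14)]
3. After y ≥ 9: [(13,9) (16,9) (16,19/2) (14,17) (13,237/14)]
4. After y ≤ 19: [(13,9) (16,9) (16,19/2) (14,17) (13,237/14)]
5. Canonical ring: [(13,9) (16,9) (16,19/2) (14,17) (13,237/14)]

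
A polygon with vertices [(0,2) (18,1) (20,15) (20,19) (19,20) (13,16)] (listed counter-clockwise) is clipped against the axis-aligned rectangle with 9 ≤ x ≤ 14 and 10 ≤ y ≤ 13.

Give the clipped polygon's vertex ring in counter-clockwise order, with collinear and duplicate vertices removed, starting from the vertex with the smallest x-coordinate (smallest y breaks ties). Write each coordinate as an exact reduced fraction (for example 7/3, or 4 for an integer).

1. After x ≥ 9: [(9,152/13) (9,3/2) (18,1) (20,15) (20,19) (19,20) (13,16)]
2. After x ≤ 14: [(9,152/13) (9,3/2) (14,11/9) (14,50/3) (13,16)]
3. After y ≥ 10: [(9,152/13) (9,10) (14,10) (14,50/3) (13,16)]
4. After y ≤ 13: [(143/14,13) (9,152/13) (9,10) (14,10) (14,13)]
5. Canonical ring: [(9,10) (14,10) (14,13) (143/14,13) (9,152/13)]

Clipped polygon: [(9,10) (14,10) (14,13) (143/14,13) (9,152/13)]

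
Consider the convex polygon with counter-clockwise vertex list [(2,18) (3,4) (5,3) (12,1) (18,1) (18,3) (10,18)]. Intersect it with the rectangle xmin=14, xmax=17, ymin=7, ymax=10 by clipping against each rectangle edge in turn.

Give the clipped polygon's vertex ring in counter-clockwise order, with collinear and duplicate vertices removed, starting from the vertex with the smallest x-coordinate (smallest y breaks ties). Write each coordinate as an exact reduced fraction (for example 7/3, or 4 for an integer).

Clipped polygon: [(14,7) (238/15,7) (214/15,10) (14,10)]

1. After x ≥ 14: [(14,1) (18,1) (18,3) (14,21/2)]
2. After x ≤ 17: [(14,1) (17,1) (17,39/8) (14,21/2)]
3. After y ≥ 7: [(14,7) (238/15,7) (14,21/2)]
4. After y ≤ 10: [(14,10) (14,7) (238/15,7) (214/15,10)]
5. Canonical ring: [(14,7) (238/15,7) (214/15,10) (14,10)]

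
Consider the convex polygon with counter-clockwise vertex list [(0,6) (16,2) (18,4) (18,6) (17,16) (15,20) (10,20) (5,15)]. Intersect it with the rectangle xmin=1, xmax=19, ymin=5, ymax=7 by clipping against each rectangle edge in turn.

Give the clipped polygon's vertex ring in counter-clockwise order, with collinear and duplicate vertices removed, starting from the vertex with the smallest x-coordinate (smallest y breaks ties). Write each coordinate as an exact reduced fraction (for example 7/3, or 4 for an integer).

1. After x ≥ 1: [(1,39/5) (1,23/4) (16,2) (18,4) (18,6) (17,16) (15,20) (10,20) (5,15)]
2. After x ≤ 19: [(1,39/5) (1,23/4) (16,2) (18,4) (18,6) (17,16) (15,20) (10,20) (5,15)]
3. After y ≥ 5: [(1,39/5) (1,23/4) (4,5) (18,5) (18,6) (17,16) (15,20) (10,20) (5,15)]
4. After y ≤ 7: [(1,7) (1,23/4) (4,5) (18,5) (18,6) (179/10,7)]
5. Canonical ring: [(1,23/4) (4,5) (18,5) (18,6) (179/10,7) (1,7)]

Clipped polygon: [(1,23/4) (4,5) (18,5) (18,6) (179/10,7) (1,7)]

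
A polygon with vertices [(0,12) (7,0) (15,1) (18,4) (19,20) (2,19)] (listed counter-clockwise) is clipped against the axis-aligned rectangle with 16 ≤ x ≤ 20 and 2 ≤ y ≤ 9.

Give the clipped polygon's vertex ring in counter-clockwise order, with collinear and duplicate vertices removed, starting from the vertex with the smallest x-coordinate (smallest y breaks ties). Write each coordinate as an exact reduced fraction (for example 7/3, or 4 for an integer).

1. After x ≥ 16: [(16,2) (18,4) (19,20) (16,337/17)]
2. After x ≤ 20: [(16,2) (18,4) (19,20) (16,337/17)]
3. After y ≥ 2: [(16,2) (18,4) (19,20) (16,337/17)]
4. After y ≤ 9: [(16,9) (16,2) (18,4) (293/16,9)]
5. Canonical ring: [(16,2) (18,4) (293/16,9) (16,9)]

Clipped polygon: [(16,2) (18,4) (293/16,9) (16,9)]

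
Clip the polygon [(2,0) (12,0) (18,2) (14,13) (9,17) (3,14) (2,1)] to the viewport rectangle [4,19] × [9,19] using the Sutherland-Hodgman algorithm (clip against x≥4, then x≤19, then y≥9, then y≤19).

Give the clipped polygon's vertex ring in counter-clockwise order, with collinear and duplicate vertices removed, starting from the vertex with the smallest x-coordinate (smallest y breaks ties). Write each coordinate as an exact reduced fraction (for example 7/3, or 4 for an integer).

Clipped polygon: [(4,9) (170/11,9) (14,13) (9,17) (4,29/2)]

1. After x ≥ 4: [(4,0) (12,0) (18,2) (14,13) (9,17) (4,29/2)]
2. After x ≤ 19: [(4,0) (12,0) (18,2) (14,13) (9,17) (4,29/2)]
3. After y ≥ 9: [(4,9) (170/11,9) (14,13) (9,17) (4,29/2)]
4. After y ≤ 19: [(4,9) (170/11,9) (14,13) (9,17) (4,29/2)]
5. Canonical ring: [(4,9) (170/11,9) (14,13) (9,17) (4,29/2)]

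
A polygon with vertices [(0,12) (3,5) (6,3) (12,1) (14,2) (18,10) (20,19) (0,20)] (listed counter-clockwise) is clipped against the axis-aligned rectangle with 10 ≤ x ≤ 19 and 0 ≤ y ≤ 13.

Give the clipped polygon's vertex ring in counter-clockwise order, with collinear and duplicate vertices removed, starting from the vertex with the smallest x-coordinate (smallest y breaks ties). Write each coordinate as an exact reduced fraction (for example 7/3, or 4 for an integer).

Clipped polygon: [(10,5/3) (12,1) (14,2) (18,10) (56/3,13) (10,13)]

1. After x ≥ 10: [(10,5/3) (12,1) (14,2) (18,10) (20,19) (10,39/2)]
2. After x ≤ 19: [(10,5/3) (12,1) (14,2) (18,10) (19,29/2) (19,381/20) (10,39/2)]
3. After y ≥ 0: [(10,5/3) (12,1) (14,2) (18,10) (19,29/2) (19,381/20) (10,39/2)]
4. After y ≤ 13: [(10,13) (10,5/3) (12,1) (14,2) (18,10) (56/3,13)]
5. Canonical ring: [(10,5/3) (12,1) (14,2) (18,10) (56/3,13) (10,13)]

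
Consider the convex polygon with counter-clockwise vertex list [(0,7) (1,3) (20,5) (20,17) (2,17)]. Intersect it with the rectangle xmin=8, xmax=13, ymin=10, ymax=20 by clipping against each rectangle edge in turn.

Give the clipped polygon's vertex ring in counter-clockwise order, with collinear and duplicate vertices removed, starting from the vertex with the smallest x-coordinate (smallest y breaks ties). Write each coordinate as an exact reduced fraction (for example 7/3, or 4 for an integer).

1. After x ≥ 8: [(8,71/19) (20,5) (20,17) (8,17)]
2. After x ≤ 13: [(8,71/19) (13,81/19) (13,17) (8,17)]
3. After y ≥ 10: [(8,10) (13,10) (13,17) (8,17)]
4. After y ≤ 20: [(8,10) (13,10) (13,17) (8,17)]
5. Canonical ring: [(8,10) (13,10) (13,17) (8,17)]

Clipped polygon: [(8,10) (13,10) (13,17) (8,17)]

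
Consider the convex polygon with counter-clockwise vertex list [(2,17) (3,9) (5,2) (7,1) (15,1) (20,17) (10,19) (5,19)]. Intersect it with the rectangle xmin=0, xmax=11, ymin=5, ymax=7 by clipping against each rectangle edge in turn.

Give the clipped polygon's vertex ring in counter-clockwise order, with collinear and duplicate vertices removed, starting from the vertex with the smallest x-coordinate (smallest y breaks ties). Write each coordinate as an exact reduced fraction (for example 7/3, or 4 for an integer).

1. After x ≥ 0: [(2,17) (3,9) (5,2) (7,1) (15,1) (20,17) (10,19) (5,19)]
2. After x ≤ 11: [(2,17) (3,9) (5,2) (7,1) (11,1) (11,94/5) (10,19) (5,19)]
3. After y ≥ 5: [(2,17) (3,9) (29/7,5) (11,5) (11,94/5) (10,19) (5,19)]
4. After y ≤ 7: [(25/7,7) (29/7,5) (11,5) (11,7)]
5. Canonical ring: [(25/7,7) (29/7,5) (11,5) (11,7)]

Clipped polygon: [(25/7,7) (29/7,5) (11,5) (11,7)]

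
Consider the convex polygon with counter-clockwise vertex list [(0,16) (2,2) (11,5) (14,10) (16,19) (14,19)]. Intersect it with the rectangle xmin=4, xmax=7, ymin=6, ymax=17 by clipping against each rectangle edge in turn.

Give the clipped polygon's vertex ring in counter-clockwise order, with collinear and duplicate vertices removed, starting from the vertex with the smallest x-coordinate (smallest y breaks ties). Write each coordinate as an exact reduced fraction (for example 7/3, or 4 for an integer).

Clipped polygon: [(4,6) (7,6) (7,17) (14/3,17) (4,118/7)]

1. After x ≥ 4: [(4,118/7) (4,8/3) (11,5) (14,10) (16,19) (14,19)]
2. After x ≤ 7: [(7,35/2) (4,118/7) (4,8/3) (7,11/3)]
3. After y ≥ 6: [(7,6) (7,35/2) (4,118/7) (4,6)]
4. After y ≤ 17: [(7,6) (7,17) (14/3,17) (4,118/7) (4,6)]
5. Canonical ring: [(4,6) (7,6) (7,17) (14/3,17) (4,118/7)]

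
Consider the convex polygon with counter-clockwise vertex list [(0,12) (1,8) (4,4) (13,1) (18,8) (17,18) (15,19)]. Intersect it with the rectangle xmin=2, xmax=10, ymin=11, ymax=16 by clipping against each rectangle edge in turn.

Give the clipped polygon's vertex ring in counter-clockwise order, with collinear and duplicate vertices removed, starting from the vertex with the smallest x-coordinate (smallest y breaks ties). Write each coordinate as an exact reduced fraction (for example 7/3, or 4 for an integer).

Clipped polygon: [(2,11) (10,11) (10,16) (60/7,16) (2,194/15)]

1. After x ≥ 2: [(2,194/15) (2,20/3) (4,4) (13,1) (18,8) (17,18) (15,19)]
2. After x ≤ 10: [(10,50/3) (2,194/15) (2,20/3) (4,4) (10,2)]
3. After y ≥ 11: [(10,11) (10,50/3) (2,194/15) (2,11)]
4. After y ≤ 16: [(10,11) (10,16) (60/7,16) (2,194/15) (2,11)]
5. Canonical ring: [(2,11) (10,11) (10,16) (60/7,16) (2,194/15)]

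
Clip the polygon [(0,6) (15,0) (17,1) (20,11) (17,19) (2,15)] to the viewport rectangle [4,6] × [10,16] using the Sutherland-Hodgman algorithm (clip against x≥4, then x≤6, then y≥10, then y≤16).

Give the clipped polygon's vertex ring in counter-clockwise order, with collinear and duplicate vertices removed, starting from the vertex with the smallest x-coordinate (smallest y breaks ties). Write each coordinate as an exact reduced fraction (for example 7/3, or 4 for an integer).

1. After x ≥ 4: [(4,22/5) (15,0) (17,1) (20,11) (17,19) (4,233/15)]
2. After x ≤ 6: [(4,22/5) (6,18/5) (6,241/15) (4,233/15)]
3. After y ≥ 10: [(4,10) (6,10) (6,241/15) (4,233/15)]
4. After y ≤ 16: [(4,10) (6,10) (6,16) (23/4,16) (4,233/15)]
5. Canonical ring: [(4,10) (6,10) (6,16) (23/4,16) (4,233/15)]

Clipped polygon: [(4,10) (6,10) (6,16) (23/4,16) (4,233/15)]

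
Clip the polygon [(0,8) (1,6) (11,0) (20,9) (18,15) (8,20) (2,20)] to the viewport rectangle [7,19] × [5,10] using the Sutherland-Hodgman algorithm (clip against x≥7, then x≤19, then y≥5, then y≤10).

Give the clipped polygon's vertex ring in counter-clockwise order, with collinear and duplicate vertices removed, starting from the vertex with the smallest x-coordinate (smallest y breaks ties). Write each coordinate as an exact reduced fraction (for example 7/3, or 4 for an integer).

1. After x ≥ 7: [(7,12/5) (11,0) (20,9) (18,15) (8,20) (7,20)]
2. After x ≤ 19: [(7,12/5) (11,0) (19,8) (19,12) (18,15) (8,20) (7,20)]
3. After y ≥ 5: [(7,5) (16,5) (19,8) (19,12) (18,15) (8,20) (7,20)]
4. After y ≤ 10: [(7,10) (7,5) (16,5) (19,8) (19,10)]
5. Canonical ring: [(7,5) (16,5) (19,8) (19,10) (7,10)]

Clipped polygon: [(7,5) (16,5) (19,8) (19,10) (7,10)]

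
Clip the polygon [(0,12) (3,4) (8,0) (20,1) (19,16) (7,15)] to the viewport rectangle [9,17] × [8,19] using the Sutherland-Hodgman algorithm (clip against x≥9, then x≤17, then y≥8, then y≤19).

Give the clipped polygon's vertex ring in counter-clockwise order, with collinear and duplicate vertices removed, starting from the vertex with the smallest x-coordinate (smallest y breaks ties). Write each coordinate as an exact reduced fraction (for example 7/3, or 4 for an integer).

Clipped polygon: [(9,8) (17,8) (17,95/6) (9,91/6)]

1. After x ≥ 9: [(9,1/12) (20,1) (19,16) (9,91/6)]
2. After x ≤ 17: [(9,1/12) (17,3/4) (17,95/6) (9,91/6)]
3. After y ≥ 8: [(9,8) (17,8) (17,95/6) (9,91/6)]
4. After y ≤ 19: [(9,8) (17,8) (17,95/6) (9,91/6)]
5. Canonical ring: [(9,8) (17,8) (17,95/6) (9,91/6)]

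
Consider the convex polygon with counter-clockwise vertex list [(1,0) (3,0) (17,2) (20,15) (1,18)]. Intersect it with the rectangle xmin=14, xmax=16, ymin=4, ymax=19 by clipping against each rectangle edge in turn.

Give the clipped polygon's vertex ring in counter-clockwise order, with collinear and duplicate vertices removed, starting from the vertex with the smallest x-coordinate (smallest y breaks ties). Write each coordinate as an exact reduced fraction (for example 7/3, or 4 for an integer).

1. After x ≥ 14: [(14,11/7) (17,2) (20,15) (14,303/19)]
2. After x ≤ 16: [(14,11/7) (16,13/7) (16,297/19) (14,303/19)]
3. After y ≥ 4: [(14,4) (16,4) (16,297/19) (14,303/19)]
4. After y ≤ 19: [(14,4) (16,4) (16,297/19) (14,303/19)]
5. Canonical ring: [(14,4) (16,4) (16,297/19) (14,303/19)]

Clipped polygon: [(14,4) (16,4) (16,297/19) (14,303/19)]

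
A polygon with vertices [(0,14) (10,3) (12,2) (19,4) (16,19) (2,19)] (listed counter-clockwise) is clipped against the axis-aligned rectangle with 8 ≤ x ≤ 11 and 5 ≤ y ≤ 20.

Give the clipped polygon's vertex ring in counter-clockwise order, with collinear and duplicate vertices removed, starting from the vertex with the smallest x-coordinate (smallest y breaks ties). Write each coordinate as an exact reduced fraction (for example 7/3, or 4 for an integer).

1. After x ≥ 8: [(8,26/5) (10,3) (12,2) (19,4) (16,19) (8,19)]
2. After x ≤ 11: [(8,26/5) (10,3) (11,5/2) (11,19) (8,19)]
3. After y ≥ 5: [(8,26/5) (90/11,5) (11,5) (11,19) (8,19)]
4. After y ≤ 20: [(8,26/5) (90/11,5) (11,5) (11,19) (8,19)]
5. Canonical ring: [(8,26/5) (90/11,5) (11,5) (11,19) (8,19)]

Clipped polygon: [(8,26/5) (90/11,5) (11,5) (11,19) (8,19)]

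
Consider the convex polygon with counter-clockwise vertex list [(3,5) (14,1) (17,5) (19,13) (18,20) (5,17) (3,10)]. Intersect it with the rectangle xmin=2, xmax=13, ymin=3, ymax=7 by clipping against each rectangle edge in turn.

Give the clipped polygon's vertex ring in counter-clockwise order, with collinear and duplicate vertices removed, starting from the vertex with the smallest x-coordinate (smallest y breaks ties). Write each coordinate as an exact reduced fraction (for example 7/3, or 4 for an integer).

1. After x ≥ 2: [(3,5) (14,1) (17,5) (19,13) (18,20) (5,17) (3,10)]
2. After x ≤ 13: [(3,5) (13,15/11) (13,245/13) (5,17) (3,10)]
3. After y ≥ 3: [(3,5) (17/2,3) (13,3) (13,245/13) (5,17) (3,10)]
4. After y ≤ 7: [(3,7) (3,5) (17/2,3) (13,3) (13,7)]
5. Canonical ring: [(3,5) (17/2,3) (13,3) (13,7) (3,7)]

Clipped polygon: [(3,5) (17/2,3) (13,3) (13,7) (3,7)]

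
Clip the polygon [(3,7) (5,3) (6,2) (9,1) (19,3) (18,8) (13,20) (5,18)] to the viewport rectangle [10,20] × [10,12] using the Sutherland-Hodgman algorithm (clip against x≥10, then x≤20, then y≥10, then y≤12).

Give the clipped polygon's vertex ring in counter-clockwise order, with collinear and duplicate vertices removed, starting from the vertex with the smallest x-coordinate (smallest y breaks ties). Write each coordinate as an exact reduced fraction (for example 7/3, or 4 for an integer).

Clipped polygon: [(10,10) (103/6,10) (49/3,12) (10,12)]

1. After x ≥ 10: [(10,6/5) (19,3) (18,8) (13,20) (10,77/4)]
2. After x ≤ 20: [(10,6/5) (19,3) (18,8) (13,20) (10,77/4)]
3. After y ≥ 10: [(10,10) (103/6,10) (13,20) (10,77/4)]
4. After y ≤ 12: [(10,12) (10,10) (103/6,10) (49/3,12)]
5. Canonical ring: [(10,10) (103/6,10) (49/3,12) (10,12)]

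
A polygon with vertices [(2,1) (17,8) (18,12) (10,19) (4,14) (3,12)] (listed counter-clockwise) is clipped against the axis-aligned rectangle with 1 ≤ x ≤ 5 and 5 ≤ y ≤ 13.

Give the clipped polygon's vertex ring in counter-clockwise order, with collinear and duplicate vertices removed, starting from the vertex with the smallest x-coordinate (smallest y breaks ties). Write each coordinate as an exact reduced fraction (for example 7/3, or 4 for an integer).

1. After x ≥ 1: [(2,1) (17,8) (18,12) (10,19) (4,14) (3,12)]
2. After x ≤ 5: [(2,1) (5,12/5) (5,89/6) (4,14) (3,12)]
3. After y ≥ 5: [(26/11,5) (5,5) (5,89/6) (4,14) (3,12)]
4. After y ≤ 13: [(26/11,5) (5,5) (5,13) (7/2,13) (3,12)]
5. Canonical ring: [(26/11,5) (5,5) (5,13) (7/2,13) (3,12)]

Clipped polygon: [(26/11,5) (5,5) (5,13) (7/2,13) (3,12)]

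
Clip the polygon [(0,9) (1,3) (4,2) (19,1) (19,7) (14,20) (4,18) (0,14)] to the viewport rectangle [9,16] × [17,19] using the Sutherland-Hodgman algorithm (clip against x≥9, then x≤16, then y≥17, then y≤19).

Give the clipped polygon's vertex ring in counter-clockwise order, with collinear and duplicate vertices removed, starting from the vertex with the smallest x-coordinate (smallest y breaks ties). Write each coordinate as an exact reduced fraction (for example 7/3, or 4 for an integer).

Clipped polygon: [(9,17) (197/13,17) (187/13,19) (9,19)]

1. After x ≥ 9: [(9,5/3) (19,1) (19,7) (14,20) (9,19)]
2. After x ≤ 16: [(9,5/3) (16,6/5) (16,74/5) (14,20) (9,19)]
3. After y ≥ 17: [(9,17) (197/13,17) (14,20) (9,19)]
4. After y ≤ 19: [(9,17) (197/13,17) (187/13,19) (9,19) (9,19)]
5. Canonical ring: [(9,17) (197/13,17) (187/13,19) (9,19)]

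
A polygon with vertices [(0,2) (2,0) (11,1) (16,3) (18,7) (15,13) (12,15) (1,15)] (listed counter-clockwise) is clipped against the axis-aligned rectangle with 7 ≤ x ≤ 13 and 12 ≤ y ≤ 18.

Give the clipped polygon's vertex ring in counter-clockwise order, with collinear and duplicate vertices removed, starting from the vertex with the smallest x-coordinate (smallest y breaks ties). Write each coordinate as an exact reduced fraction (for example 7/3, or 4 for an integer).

Clipped polygon: [(7,12) (13,12) (13,43/3) (12,15) (7,15)]

1. After x ≥ 7: [(7,5/9) (11,1) (16,3) (18,7) (15,13) (12,15) (7,15)]
2. After x ≤ 13: [(7,5/9) (11,1) (13,9/5) (13,43/3) (12,15) (7,15)]
3. After y ≥ 12: [(7,12) (13,12) (13,43/3) (12,15) (7,15)]
4. After y ≤ 18: [(7,12) (13,12) (13,43/3) (12,15) (7,15)]
5. Canonical ring: [(7,12) (13,12) (13,43/3) (12,15) (7,15)]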